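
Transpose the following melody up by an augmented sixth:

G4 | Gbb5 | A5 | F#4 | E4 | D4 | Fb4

E#5 Eb6 F##6 D##5 C##5 B#4 D5

An augmented sixth up from G4 gives E#5.
Gbb5: a sixth up reaches E, and 10 semitones makes it Eb6.
An augmented sixth up from A5 gives F##6.
F#4 up an augmented sixth is D##5.
An augmented sixth up from E4 gives C##5.
D4 up an augmented sixth is B#4.
Fb4 up an augmented sixth is D5.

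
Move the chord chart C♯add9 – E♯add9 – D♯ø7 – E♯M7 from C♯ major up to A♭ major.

Abadd9 Cadd9 Bbø7 CM7

C♯ major up to A♭ major is a diminished sixth; each chord root moves by that interval while the quality stays the same.
C♯add9: root C♯ up a diminished sixth → Ab, giving Abadd9.
E♯add9: root E♯ up a diminished sixth → C, giving Cadd9.
D♯ø7: root D♯ up a diminished sixth → Bb, giving Bbø7.
E♯M7: root E♯ up a diminished sixth → C, giving CM7.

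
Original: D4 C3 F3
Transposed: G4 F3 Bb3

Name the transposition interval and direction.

up a perfect fourth

From D4 to G4 is 4 letter names — a fourth of some quality.
D4 to G4 is 5 semitones, which makes it a perfect fourth; the second version is higher, so the direction is up.
Checking another pair — F3 → Bb3 — gives the same interval.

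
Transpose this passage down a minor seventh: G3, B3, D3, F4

A minor seventh down from G3 gives A2.
B3 down a minor seventh is C#3.
A minor seventh down from D3 gives E2.
F4: a seventh down reaches G, and 10 semitones makes it G3.

A2 C#3 E2 G3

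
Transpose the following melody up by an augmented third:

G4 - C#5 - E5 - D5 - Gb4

B#4 E##5 G##5 F##5 B4

An augmented third up from G4 gives B#4.
An augmented third up from C#5 gives E##5.
An augmented third up from E5 gives G##5.
D5: a third up reaches F, and 5 semitones makes it F##5.
An augmented third up from Gb4 gives B4.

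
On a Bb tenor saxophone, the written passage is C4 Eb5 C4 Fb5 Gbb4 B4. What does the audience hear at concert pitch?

Bb2 Db4 Bb2 Ebb4 Fbb3 A3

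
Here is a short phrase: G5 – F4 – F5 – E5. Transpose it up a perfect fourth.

C6 Bb4 Bb5 A5

G5 gives C6
F4 gives Bb4
F5 gives Bb5
E5 gives A5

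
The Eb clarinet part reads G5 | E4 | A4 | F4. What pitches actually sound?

Bb5 G4 C5 Ab4

The Eb clarinet sounds a minor third above written, so transpose each written note up a minor third.
G5 -> Bb5
E4 -> G4
A4 -> C5
F4 -> Ab4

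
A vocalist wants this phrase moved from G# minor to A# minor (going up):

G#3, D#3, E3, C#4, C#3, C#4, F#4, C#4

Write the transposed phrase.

A#3 E#3 F#3 D#4 D#3 D#4 G#4 D#4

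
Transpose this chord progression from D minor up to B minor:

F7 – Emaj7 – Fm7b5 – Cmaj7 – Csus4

D7 C#maj7 Dm7b5 Amaj7 Asus4

D minor up to B minor is a major sixth; each chord root moves by that interval while the quality stays the same.
F7: root F up a major sixth → D, giving D7.
Emaj7: root E up a major sixth → C#, giving C#maj7.
Fm7b5: root F up a major sixth → D, giving Dm7b5.
Cmaj7: root C up a major sixth → A, giving Amaj7.
Csus4: root C up a major sixth → A, giving Asus4.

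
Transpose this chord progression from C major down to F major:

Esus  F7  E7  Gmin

Asus Bb7 A7 Cmin

C major down to F major is a perfect fifth; each chord root moves by that interval while the quality stays the same.
Esus: root E down a perfect fifth → A, giving Asus.
F7: root F down a perfect fifth → Bb, giving Bb7.
E7: root E down a perfect fifth → A, giving A7.
Gmin: root G down a perfect fifth → C, giving Cmin.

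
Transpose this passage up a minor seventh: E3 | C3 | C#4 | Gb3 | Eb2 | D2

E3 up a minor seventh is D4.
A minor seventh up from C3 gives Bb3.
C#4: a seventh up reaches B, and 10 semitones makes it B4.
Gb3 up a minor seventh is Fb4.
Eb2 up a minor seventh is Db3.
D2 up a minor seventh is C3.

D4 Bb3 B4 Fb4 Db3 C3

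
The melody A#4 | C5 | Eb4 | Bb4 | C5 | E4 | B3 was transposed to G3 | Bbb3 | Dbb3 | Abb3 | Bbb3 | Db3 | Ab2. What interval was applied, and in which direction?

down an augmented ninth

From A#4 to G3 is 9 letter names — a ninth of some quality.
G3 to A#4 is 15 semitones, which makes it an augmented ninth; the second version is lower, so the direction is down.
Checking another pair — B3 → Ab2 — gives the same interval.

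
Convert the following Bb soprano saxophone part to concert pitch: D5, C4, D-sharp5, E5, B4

The Bb soprano saxophone sounds a major second below written, so transpose each written note down a major second.
D5 to C5
C4 to Bb3
D#5 to C#5
E5 to D5
B4 to A4

C5 Bb3 C#5 D5 A4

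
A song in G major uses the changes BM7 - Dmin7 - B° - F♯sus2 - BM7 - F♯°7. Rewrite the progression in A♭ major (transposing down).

G major down to A♭ major is a major seventh; each chord root moves by that interval while the quality stays the same.
BM7: root B down a major seventh → C, giving CM7.
Dmin7: root D down a major seventh → Eb, giving Ebmin7.
B°: root B down a major seventh → C, giving C°.
F♯sus2: root F♯ down a major seventh → G, giving Gsus2.
BM7: root B down a major seventh → C, giving CM7.
F♯°7: root F♯ down a major seventh → G, giving G°7.

CM7 Ebmin7 C° Gsus2 CM7 G°7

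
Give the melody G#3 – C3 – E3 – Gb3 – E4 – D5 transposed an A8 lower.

G2 Cb2 Eb2 Gbb2 Eb3 Db4

An augmented octave down from G#3 gives G2.
C3: an octave down reaches C, and 13 semitones makes it Cb2.
E3 down an augmented octave is Eb2.
An augmented octave down from Gb3 gives Gbb2.
An augmented octave down from E4 gives Eb3.
D5 down an augmented octave is Db4.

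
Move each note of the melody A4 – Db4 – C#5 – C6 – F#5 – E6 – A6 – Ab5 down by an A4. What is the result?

Eb4 Abb3 G4 Gb5 C5 Bb5 Eb6 Ebb5

A4 → Eb4
Db4 → Abb3
C#5 → G4
C6 → Gb5
F#5 → C5
E6 → Bb5
A6 → Eb6
Ab5 → Ebb5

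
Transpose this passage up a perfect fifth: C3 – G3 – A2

G3 D4 E3

C3 up a perfect fifth is G3.
A perfect fifth up from G3 gives D4.
A2: a fifth up reaches E, and 7 semitones makes it E3.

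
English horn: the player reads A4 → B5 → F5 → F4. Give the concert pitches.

Written C4 on the English horn sounds as F3, a perfect fifth lower; apply that shift to every note.
A4 gives D4
B5 gives E5
F5 gives Bb4
F4 gives Bb3

D4 E5 Bb4 Bb3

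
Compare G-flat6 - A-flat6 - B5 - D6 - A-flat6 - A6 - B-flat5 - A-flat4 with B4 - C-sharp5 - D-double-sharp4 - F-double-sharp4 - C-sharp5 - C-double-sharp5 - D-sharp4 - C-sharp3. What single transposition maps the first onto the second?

down a diminished thirteenth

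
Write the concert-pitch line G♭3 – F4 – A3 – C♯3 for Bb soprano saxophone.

The Bb soprano saxophone sounds a major second below written, so the written part must be a major second above concert — transpose each note up.
Gb3 gives Ab3
F4 gives G4
A3 gives B3
C#3 gives D#3

Ab3 G4 B3 D#3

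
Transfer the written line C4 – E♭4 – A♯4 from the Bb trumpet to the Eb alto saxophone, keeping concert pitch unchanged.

G4 Bb4 E#5

First find concert pitch: the Bb trumpet sounds a major second below written, so C4 E♭4 A♯4 sounds Bb3 Db4 G#4.
Then write for Eb alto saxophone: it sounds a major sixth below written, so the part must be a major sixth above concert.
Bb3 → G4
Db4 → Bb4
G#4 → E#5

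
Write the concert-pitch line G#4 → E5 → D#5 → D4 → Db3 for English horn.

D#5 B5 A#5 A4 Ab3

The English horn sounds a perfect fifth below written, so the written part must be a perfect fifth above concert — transpose each note up.
G#4 becomes D#5
E5 becomes B5
D#5 becomes A#5
D4 becomes A4
Db3 becomes Ab3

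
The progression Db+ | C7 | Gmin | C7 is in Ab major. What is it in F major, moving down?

Bb+ A7 Emin A7

Ab major down to F major is a minor third; each chord root moves by that interval while the quality stays the same.
Db+: root Db down a minor third → Bb, giving Bb+.
C7: root C down a minor third → A, giving A7.
Gmin: root G down a minor third → E, giving Emin.
C7: root C down a minor third → A, giving A7.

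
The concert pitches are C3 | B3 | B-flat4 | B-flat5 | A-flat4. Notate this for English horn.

G3 F#4 F5 F6 Eb5

Written C4 sounds as F3 on the English horn, so concert pitches are written a perfect fifth up.
C3 to G3
B3 to F#4
Bb4 to F5
Bb5 to F6
Ab4 to Eb5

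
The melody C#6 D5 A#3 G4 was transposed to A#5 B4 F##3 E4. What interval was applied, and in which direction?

down a minor third

Take the first pair: C#6 → A#5. C to A spans 3 letter names, so the interval is some kind of third.
A#5 to C#6 is 3 semitones, which makes it a minor third; the second version is lower, so the direction is down.
Checking another pair — G4 → E4 — gives the same interval.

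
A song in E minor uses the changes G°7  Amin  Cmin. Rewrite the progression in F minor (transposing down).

Ab°7 Bbmin Dbmin

E minor down to F minor is a major seventh; each chord root moves by that interval while the quality stays the same.
G°7: root G down a major seventh → Ab, giving Ab°7.
Amin: root A down a major seventh → Bb, giving Bbmin.
Cmin: root C down a major seventh → Db, giving Dbmin.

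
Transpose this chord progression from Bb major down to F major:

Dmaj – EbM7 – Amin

Amaj BbM7 Emin

Bb major down to F major is a perfect fourth; each chord root moves by that interval while the quality stays the same.
Dmaj: root D down a perfect fourth → A, giving Amaj.
EbM7: root Eb down a perfect fourth → Bb, giving BbM7.
Amin: root A down a perfect fourth → E, giving Emin.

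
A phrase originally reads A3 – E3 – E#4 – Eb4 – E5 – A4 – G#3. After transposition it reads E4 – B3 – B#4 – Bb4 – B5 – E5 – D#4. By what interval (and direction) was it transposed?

up a perfect fifth

From A3 to E4 is 5 letter names — a fifth of some quality.
A3 to E4 is 7 semitones, which makes it a perfect fifth; the second version is higher, so the direction is up.
Checking another pair — G#3 → D#4 — gives the same interval.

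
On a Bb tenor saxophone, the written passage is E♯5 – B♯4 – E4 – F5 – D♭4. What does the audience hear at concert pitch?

Written C4 on the Bb tenor saxophone sounds as Bb2, a major ninth lower; apply that shift to every note.
E#5 → D#4
B#4 → A#3
E4 → D3
F5 → Eb4
Db4 → Cb3

D#4 A#3 D3 Eb4 Cb3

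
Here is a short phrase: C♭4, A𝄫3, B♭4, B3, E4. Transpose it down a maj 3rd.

Abb3 Fbb3 Gb4 G3 C4

Cb4 -> Abb3
Abb3 -> Fbb3
Bb4 -> Gb4
B3 -> G3
E4 -> C4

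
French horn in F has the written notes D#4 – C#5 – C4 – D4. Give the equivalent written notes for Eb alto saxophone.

First find concert pitch: the French horn in F sounds a perfect fifth below written, so D#4 C#5 C4 D4 sounds G#3 F#4 F3 G3.
Then write for Eb alto saxophone: it sounds a major sixth below written, so the part must be a major sixth above concert.
G#3 → E#4
F#4 → D#5
F3 → D4
G3 → E4

E#4 D#5 D4 E4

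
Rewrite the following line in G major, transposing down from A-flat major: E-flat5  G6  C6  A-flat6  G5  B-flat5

A-flat major to G major down is a minor second, so every note moves down by that interval.
Eb5 to D5
G6 to F#6
C6 to B5
Ab6 to G6
G5 to F#5
Bb5 to A5

D5 F#6 B5 G6 F#5 A5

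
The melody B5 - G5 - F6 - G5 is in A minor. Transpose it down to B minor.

A minor to B minor down is a minor seventh, so every note moves down by that interval.
B5 to C#5
G5 to A4
F6 to G5
G5 to A4

C#5 A4 G5 A4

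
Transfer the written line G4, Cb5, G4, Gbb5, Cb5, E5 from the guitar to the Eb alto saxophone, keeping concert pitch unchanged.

E4 Ab4 E4 Ebb5 Ab4 C#5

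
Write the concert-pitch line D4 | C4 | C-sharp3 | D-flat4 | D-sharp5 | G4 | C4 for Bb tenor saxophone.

E5 D5 D#4 Eb5 E#6 A5 D5

Written C4 sounds as Bb2 on the Bb tenor saxophone, so concert pitches are written a major ninth up.
D4 gives E5
C4 gives D5
C#3 gives D#4
Db4 gives Eb5
D#5 gives E#6
G4 gives A5
C4 gives D5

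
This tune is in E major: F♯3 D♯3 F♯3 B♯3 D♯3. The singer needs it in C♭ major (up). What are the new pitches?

Db4 Bb3 Db4 G4 Bb3

E major to C♭ major up is a diminished sixth, so every note moves up by that interval.
F#3 to Db4
D#3 to Bb3
F#3 to Db4
B#3 to G4
D#3 to Bb3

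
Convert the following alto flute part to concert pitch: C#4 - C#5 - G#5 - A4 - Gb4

Written C4 on the alto flute sounds as G3, a perfect fourth lower; apply that shift to every note.
C#4 → G#3
C#5 → G#4
G#5 → D#5
A4 → E4
Gb4 → Db4

G#3 G#4 D#5 E4 Db4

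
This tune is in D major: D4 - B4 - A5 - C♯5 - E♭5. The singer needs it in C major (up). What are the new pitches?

C5 A5 G6 B5 Db6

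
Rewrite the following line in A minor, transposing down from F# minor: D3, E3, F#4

F2 G2 A3

F# minor to A minor down is a major sixth, so every note moves down by that interval.
D3 gives F2
E3 gives G2
F#4 gives A3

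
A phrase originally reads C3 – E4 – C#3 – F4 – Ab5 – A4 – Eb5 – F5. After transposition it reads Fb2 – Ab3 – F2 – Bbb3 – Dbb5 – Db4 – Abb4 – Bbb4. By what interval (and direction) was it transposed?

Take the first pair: C3 → Fb2. C to F spans 5 letter names, so the interval is some kind of fifth.
Fb2 to C3 is 8 semitones, which makes it an augmented fifth; the second version is lower, so the direction is down.
Checking another pair — F5 → Bbb4 — gives the same interval.

down an augmented fifth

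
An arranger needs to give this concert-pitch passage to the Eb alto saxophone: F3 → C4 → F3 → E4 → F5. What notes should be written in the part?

D4 A4 D4 C#5 D6

Written C4 sounds as Eb3 on the Eb alto saxophone, so concert pitches are written a major sixth up.
F3 to D4
C4 to A4
F3 to D4
E4 to C#5
F5 to D6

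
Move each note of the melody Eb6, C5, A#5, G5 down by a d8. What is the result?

Eb6 down a diminished octave is E5.
C5 down a diminished octave is C#4.
A#5 down a diminished octave is A##4.
G5: an octave down reaches G, and 11 semitones makes it G#4.

E5 C#4 A##4 G#4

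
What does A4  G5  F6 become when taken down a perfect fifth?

D4 C5 Bb5

A4 -> D4
G5 -> C5
F6 -> Bb5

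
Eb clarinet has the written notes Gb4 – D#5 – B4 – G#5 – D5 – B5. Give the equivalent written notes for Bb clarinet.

First find concert pitch: the Eb clarinet sounds a minor third above written, so Gb4 D#5 B4 G#5 D5 B5 sounds Bbb4 F#5 D5 B5 F5 D6.
Then write for Bb clarinet: it sounds a major second below written, so the part must be a major second above concert.
Bbb4 → Cb5
F#5 → G#5
D5 → E5
B5 → C#6
F5 → G5
D6 → E6

Cb5 G#5 E5 C#6 G5 E6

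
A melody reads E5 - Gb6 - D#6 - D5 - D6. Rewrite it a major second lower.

E5: a second down reaches D, and 2 semitones makes it D5.
A major second down from Gb6 gives Fb6.
D#6: a second down reaches C, and 2 semitones makes it C#6.
D5: a second down reaches C, and 2 semitones makes it C5.
D6 down a major second is C6.

D5 Fb6 C#6 C5 C6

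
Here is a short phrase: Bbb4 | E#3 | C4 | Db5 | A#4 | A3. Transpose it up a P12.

Fb6 B#4 G5 Ab6 E#6 E5

Bbb4 up a perfect twelfth is Fb6.
E#3: a twelfth up reaches B, and 19 semitones makes it B#4.
C4 up a perfect twelfth is G5.
Db5 up a perfect twelfth is Ab6.
A#4: a twelfth up reaches E, and 19 semitones makes it E#6.
A perfect twelfth up from A3 gives E5.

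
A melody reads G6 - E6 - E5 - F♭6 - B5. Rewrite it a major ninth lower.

F5 D5 D4 Ebb5 A4

G6 -> F5
E6 -> D5
E5 -> D4
Fb6 -> Ebb5
B5 -> A4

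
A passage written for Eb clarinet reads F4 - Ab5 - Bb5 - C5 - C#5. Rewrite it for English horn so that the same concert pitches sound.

First find concert pitch: the Eb clarinet sounds a minor third above written, so F4 Ab5 Bb5 C5 C#5 sounds Ab4 Cb6 Db6 Eb5 E5.
Then write for English horn: it sounds a perfect fifth below written, so the part must be a perfect fifth above concert.
Ab4 → Eb5
Cb6 → Gb6
Db6 → Ab6
Eb5 → Bb5
E5 → B5

Eb5 Gb6 Ab6 Bb5 B5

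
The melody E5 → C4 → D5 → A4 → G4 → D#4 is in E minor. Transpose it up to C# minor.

C#6 A4 B5 F#5 E5 B#4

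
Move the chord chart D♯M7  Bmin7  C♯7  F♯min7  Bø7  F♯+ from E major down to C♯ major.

B#M7 G#min7 A#7 D#min7 G#ø7 D#+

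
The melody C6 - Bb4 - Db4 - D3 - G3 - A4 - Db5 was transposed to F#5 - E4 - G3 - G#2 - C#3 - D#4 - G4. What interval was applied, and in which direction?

down a diminished fifth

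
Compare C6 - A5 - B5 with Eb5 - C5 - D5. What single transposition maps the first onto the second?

From C6 to Eb5 is 6 letter names — a sixth of some quality.
Eb5 to C6 is 9 semitones, which makes it a major sixth; the second version is lower, so the direction is down.
Checking another pair — B5 → D5 — gives the same interval.

down a major sixth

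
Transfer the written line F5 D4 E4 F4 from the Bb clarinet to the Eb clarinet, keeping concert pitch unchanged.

C5 A3 B3 C4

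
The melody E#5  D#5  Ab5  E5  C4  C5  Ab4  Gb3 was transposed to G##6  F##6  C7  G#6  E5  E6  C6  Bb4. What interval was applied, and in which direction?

up a major tenth

From E#5 to G##6 is 10 letter names — a tenth of some quality.
E#5 to G##6 is 16 semitones, which makes it a major tenth; the second version is higher, so the direction is up.
Checking another pair — Gb3 → Bb4 — gives the same interval.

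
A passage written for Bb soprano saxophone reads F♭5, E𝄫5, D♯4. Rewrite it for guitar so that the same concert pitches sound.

Ebb6 Dbb6 C#5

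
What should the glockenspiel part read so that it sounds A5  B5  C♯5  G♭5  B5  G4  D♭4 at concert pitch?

A3 B3 C#3 Gb3 B3 G2 Db2

Written C4 sounds as C6 on the glockenspiel, so concert pitches are written a perfect fifteenth down.
A5 to A3
B5 to B3
C#5 to C#3
Gb5 to Gb3
B5 to B3
G4 to G2
Db4 to Db2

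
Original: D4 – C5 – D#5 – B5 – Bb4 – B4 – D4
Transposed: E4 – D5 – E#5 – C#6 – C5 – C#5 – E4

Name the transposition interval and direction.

up a major second

Take the first pair: D4 → E4. D to E spans 2 letter names, so the interval is some kind of second.
D4 to E4 is 2 semitones, which makes it a major second; the second version is higher, so the direction is up.
Checking another pair — D4 → E4 — gives the same interval.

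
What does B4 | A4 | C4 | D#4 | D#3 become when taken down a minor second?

A#4 G#4 B3 C##4 C##3

B4 gives A#4
A4 gives G#4
C4 gives B3
D#4 gives C##4
D#3 gives C##3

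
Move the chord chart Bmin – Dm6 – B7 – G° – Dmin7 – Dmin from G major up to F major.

G major up to F major is a minor seventh; each chord root moves by that interval while the quality stays the same.
Bmin: root B up a minor seventh → A, giving Amin.
Dm6: root D up a minor seventh → C, giving Cm6.
B7: root B up a minor seventh → A, giving A7.
G°: root G up a minor seventh → F, giving F°.
Dmin7: root D up a minor seventh → C, giving Cmin7.
Dmin: root D up a minor seventh → C, giving Cmin.

Amin Cm6 A7 F° Cmin7 Cmin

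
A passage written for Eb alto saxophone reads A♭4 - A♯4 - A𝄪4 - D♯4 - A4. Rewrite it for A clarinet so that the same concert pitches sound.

First find concert pitch: the Eb alto saxophone sounds a major sixth below written, so A♭4 A♯4 A𝄪4 D♯4 A4 sounds Cb4 C#4 C##4 F#3 C4.
Then write for A clarinet: it sounds a minor third below written, so the part must be a minor third above concert.
Cb4 → Ebb4
C#4 → E4
C##4 → E#4
F#3 → A3
C4 → Eb4

Ebb4 E4 E#4 A3 Eb4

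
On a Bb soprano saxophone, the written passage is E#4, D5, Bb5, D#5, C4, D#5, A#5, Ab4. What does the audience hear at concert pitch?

D#4 C5 Ab5 C#5 Bb3 C#5 G#5 Gb4

Written C4 on the Bb soprano saxophone sounds as Bb3, a major second lower; apply that shift to every note.
E#4 → D#4
D5 → C5
Bb5 → Ab5
D#5 → C#5
C4 → Bb3
D#5 → C#5
A#5 → G#5
Ab4 → Gb4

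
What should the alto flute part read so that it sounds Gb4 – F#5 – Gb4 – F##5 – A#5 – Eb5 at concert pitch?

Cb5 B5 Cb5 B#5 D#6 Ab5

Written C4 sounds as G3 on the alto flute, so concert pitches are written a perfect fourth up.
Gb4 becomes Cb5
F#5 becomes B5
Gb4 becomes Cb5
F##5 becomes B#5
A#5 becomes D#6
Eb5 becomes Ab5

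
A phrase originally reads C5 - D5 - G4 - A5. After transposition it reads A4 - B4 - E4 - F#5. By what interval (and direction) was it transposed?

down a minor third

From C5 to A4 is 3 letter names — a third of some quality.
A4 to C5 is 3 semitones, which makes it a minor third; the second version is lower, so the direction is down.
Checking another pair — A5 → F#5 — gives the same interval.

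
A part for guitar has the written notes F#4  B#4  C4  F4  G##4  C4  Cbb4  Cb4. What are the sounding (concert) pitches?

F#3 B#3 C3 F3 G##3 C3 Cbb3 Cb3

The guitar sounds a perfect octave below written, so transpose each written note down a perfect octave.
F#4 to F#3
B#4 to B#3
C4 to C3
F4 to F3
G##4 to G##3
C4 to C3
Cbb4 to Cbb3
Cb4 to Cb3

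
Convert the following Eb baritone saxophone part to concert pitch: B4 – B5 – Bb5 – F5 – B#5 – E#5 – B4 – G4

D3 D4 Db4 Ab3 D#4 G#3 D3 Bb2

The Eb baritone saxophone sounds a major thirteenth below written, so transpose each written note down a major thirteenth.
B4 → D3
B5 → D4
Bb5 → Db4
F5 → Ab3
B#5 → D#4
E#5 → G#3
B4 → D3
G4 → Bb2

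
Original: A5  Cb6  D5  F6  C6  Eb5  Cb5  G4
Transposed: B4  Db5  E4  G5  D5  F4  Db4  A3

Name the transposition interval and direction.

down a minor seventh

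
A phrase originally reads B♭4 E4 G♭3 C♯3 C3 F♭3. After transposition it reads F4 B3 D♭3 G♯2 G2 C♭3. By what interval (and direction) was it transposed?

down a perfect fourth

From Bb4 to F4 is 4 letter names — a fourth of some quality.
F4 to Bb4 is 5 semitones, which makes it a perfect fourth; the second version is lower, so the direction is down.
Checking another pair — Fb3 → Cb3 — gives the same interval.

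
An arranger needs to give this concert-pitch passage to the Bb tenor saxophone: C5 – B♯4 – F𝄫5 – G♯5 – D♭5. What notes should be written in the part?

The Bb tenor saxophone sounds a major ninth below written, so the written part must be a major ninth above concert — transpose each note up.
C5 to D6
B#4 to C##6
Fbb5 to Gbb6
G#5 to A#6
Db5 to Eb6

D6 C##6 Gbb6 A#6 Eb6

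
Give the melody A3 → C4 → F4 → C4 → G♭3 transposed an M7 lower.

Bb2 Db3 Gb3 Db3 Abb2

A3: a seventh down reaches B, and 11 semitones makes it Bb2.
C4: a seventh down reaches D, and 11 semitones makes it Db3.
F4 down a major seventh is Gb3.
C4: a seventh down reaches D, and 11 semitones makes it Db3.
A major seventh down from Gb3 gives Abb2.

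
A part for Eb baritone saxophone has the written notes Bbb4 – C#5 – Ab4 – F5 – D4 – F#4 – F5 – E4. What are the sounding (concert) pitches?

The Eb baritone saxophone sounds a major thirteenth below written, so transpose each written note down a major thirteenth.
Bbb4 becomes Dbb3
C#5 becomes E3
Ab4 becomes Cb3
F5 becomes Ab3
D4 becomes F2
F#4 becomes A2
F5 becomes Ab3
E4 becomes G2

Dbb3 E3 Cb3 Ab3 F2 A2 Ab3 G2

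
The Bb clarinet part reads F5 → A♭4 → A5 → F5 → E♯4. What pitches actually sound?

The Bb clarinet sounds a major second below written, so transpose each written note down a major second.
F5 gives Eb5
Ab4 gives Gb4
A5 gives G5
F5 gives Eb5
E#4 gives D#4

Eb5 Gb4 G5 Eb5 D#4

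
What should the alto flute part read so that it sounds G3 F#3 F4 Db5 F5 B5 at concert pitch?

C4 B3 Bb4 Gb5 Bb5 E6

Written C4 sounds as G3 on the alto flute, so concert pitches are written a perfect fourth up.
G3 → C4
F#3 → B3
F4 → Bb4
Db5 → Gb5
F5 → Bb5
B5 → E6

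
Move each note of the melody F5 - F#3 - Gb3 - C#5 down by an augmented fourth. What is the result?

F5 gives Cb5
F#3 gives C3
Gb3 gives Dbb3
C#5 gives G4

Cb5 C3 Dbb3 G4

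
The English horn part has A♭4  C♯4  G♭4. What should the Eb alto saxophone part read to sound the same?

Bb4 D#4 Ab4

First find concert pitch: the English horn sounds a perfect fifth below written, so A♭4 C♯4 G♭4 sounds Db4 F#3 Cb4.
Then write for Eb alto saxophone: it sounds a major sixth below written, so the part must be a major sixth above concert.
Db4 → Bb4
F#3 → D#4
Cb4 → Ab4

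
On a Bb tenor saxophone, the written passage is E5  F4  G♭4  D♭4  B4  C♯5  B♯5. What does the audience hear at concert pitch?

D4 Eb3 Fb3 Cb3 A3 B3 A#4

Written C4 on the Bb tenor saxophone sounds as Bb2, a major ninth lower; apply that shift to every note.
E5 -> D4
F4 -> Eb3
Gb4 -> Fb3
Db4 -> Cb3
B4 -> A3
C#5 -> B3
B#5 -> A#4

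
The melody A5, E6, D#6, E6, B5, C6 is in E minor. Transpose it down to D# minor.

E minor to D# minor down is a minor second, so every note moves down by that interval.
A5 → G#5
E6 → D#6
D#6 → C##6
E6 → D#6
B5 → A#5
C6 → B5

G#5 D#6 C##6 D#6 A#5 B5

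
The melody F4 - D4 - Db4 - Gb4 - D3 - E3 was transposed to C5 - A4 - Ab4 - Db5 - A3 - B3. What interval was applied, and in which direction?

up a perfect fifth

Take the first pair: F4 → C5. F to C spans 5 letter names, so the interval is some kind of fifth.
F4 to C5 is 7 semitones, which makes it a perfect fifth; the second version is higher, so the direction is up.
Checking another pair — E3 → B3 — gives the same interval.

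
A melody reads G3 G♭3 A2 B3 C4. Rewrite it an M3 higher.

B3 Bb3 C#3 D#4 E4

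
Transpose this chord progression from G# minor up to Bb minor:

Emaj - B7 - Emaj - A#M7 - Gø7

Gbmaj Db7 Gbmaj CM7 Bbbø7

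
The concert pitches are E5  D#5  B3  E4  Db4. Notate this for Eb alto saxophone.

C#6 B#5 G#4 C#5 Bb4

Written C4 sounds as Eb3 on the Eb alto saxophone, so concert pitches are written a major sixth up.
E5 becomes C#6
D#5 becomes B#5
B3 becomes G#4
E4 becomes C#5
Db4 becomes Bb4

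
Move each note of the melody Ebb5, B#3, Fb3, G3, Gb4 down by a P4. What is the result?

Bbb4 F##3 Cb3 D3 Db4

A perfect fourth down from Ebb5 gives Bbb4.
A perfect fourth down from B#3 gives F##3.
Fb3: a fourth down reaches C, and 5 semitones makes it Cb3.
G3: a fourth down reaches D, and 5 semitones makes it D3.
Gb4 down a perfect fourth is Db4.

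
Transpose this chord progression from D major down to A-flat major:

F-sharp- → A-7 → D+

C- Eb-7 Ab+

D major down to A-flat major is an augmented fourth; each chord root moves by that interval while the quality stays the same.
F-sharp-: root F-sharp down an augmented fourth → C, giving C-.
A-7: root A down an augmented fourth → Eb, giving Eb-7.
D+: root D down an augmented fourth → Ab, giving Ab+.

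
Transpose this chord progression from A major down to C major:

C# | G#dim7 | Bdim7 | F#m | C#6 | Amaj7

A major down to C major is a major sixth; each chord root moves by that interval while the quality stays the same.
C#: root C# down a major sixth → E, giving E.
G#dim7: root G# down a major sixth → B, giving Bdim7.
Bdim7: root B down a major sixth → D, giving Ddim7.
F#m: root F# down a major sixth → A, giving Am.
C#6: root C# down a major sixth → E, giving E6.
Amaj7: root A down a major sixth → C, giving Cmaj7.

E Bdim7 Ddim7 Am E6 Cmaj7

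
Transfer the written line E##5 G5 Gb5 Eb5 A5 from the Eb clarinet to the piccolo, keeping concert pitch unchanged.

First find concert pitch: the Eb clarinet sounds a minor third above written, so E##5 G5 Gb5 Eb5 A5 sounds G##5 Bb5 Bbb5 Gb5 C6.
Then write for piccolo: it sounds a perfect octave above written, so the part must be a perfect octave below concert.
G##5 → G##4
Bb5 → Bb4
Bbb5 → Bbb4
Gb5 → Gb4
C6 → C5

G##4 Bb4 Bbb4 Gb4 C5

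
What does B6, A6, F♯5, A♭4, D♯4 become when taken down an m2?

B6 to A#6
A6 to G#6
F#5 to E#5
Ab4 to G4
D#4 to C##4

A#6 G#6 E#5 G4 C##4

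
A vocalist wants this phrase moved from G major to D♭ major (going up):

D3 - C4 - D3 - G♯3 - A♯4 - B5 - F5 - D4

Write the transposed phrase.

Ab3 Gb4 Ab3 D4 E5 F6 Cb6 Ab4

From G up to D♭ is a diminished fifth; apply that to each pitch.
D3 becomes Ab3
C4 becomes Gb4
D3 becomes Ab3
G#3 becomes D4
A#4 becomes E5
B5 becomes F6
F5 becomes Cb6
D4 becomes Ab4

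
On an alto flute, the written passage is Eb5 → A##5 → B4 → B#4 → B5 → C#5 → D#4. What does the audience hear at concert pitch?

Bb4 E##5 F#4 F##4 F#5 G#4 A#3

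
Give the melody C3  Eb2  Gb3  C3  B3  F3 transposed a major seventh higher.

B3 D3 F4 B3 A#4 E4

C3 to B3
Eb2 to D3
Gb3 to F4
C3 to B3
B3 to A#4
F3 to E4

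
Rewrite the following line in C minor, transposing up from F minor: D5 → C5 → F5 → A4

From F up to C is a perfect fifth; apply that to each pitch.
D5 becomes A5
C5 becomes G5
F5 becomes C6
A4 becomes E5

A5 G5 C6 E5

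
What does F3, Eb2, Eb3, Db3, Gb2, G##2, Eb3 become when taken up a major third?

A3 G2 G3 F3 Bb2 B##2 G3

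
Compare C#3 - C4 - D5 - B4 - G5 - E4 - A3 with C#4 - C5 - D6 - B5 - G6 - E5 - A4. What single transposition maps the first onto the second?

up a perfect octave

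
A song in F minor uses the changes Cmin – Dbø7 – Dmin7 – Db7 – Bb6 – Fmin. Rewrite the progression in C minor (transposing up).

F minor up to C minor is a perfect fifth; each chord root moves by that interval while the quality stays the same.
Cmin: root C up a perfect fifth → G, giving Gmin.
Dbø7: root Db up a perfect fifth → Ab, giving Abø7.
Dmin7: root D up a perfect fifth → A, giving Amin7.
Db7: root Db up a perfect fifth → Ab, giving Ab7.
Bb6: root Bb up a perfect fifth → F, giving F6.
Fmin: root F up a perfect fifth → C, giving Cmin.

Gmin Abø7 Amin7 Ab7 F6 Cmin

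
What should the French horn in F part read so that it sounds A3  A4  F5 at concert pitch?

The French horn in F sounds a perfect fifth below written, so the written part must be a perfect fifth above concert — transpose each note up.
A3 → E4
A4 → E5
F5 → C6

E4 E5 C6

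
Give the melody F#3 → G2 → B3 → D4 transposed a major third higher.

F#3 becomes A#3
G2 becomes B2
B3 becomes D#4
D4 becomes F#4

A#3 B2 D#4 F#4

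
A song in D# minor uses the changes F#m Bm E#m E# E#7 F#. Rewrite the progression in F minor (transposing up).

D# minor up to F minor is a diminished third; each chord root moves by that interval while the quality stays the same.
F#m: root F# up a diminished third → Ab, giving Abm.
Bm: root B up a diminished third → Db, giving Dbm.
E#m: root E# up a diminished third → G, giving Gm.
E#: root E# up a diminished third → G, giving G.
E#7: root E# up a diminished third → G, giving G7.
F#: root F# up a diminished third → Ab, giving Ab.

Abm Dbm Gm G G7 Ab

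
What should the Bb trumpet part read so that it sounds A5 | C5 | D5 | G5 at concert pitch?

Written C4 sounds as Bb3 on the Bb trumpet, so concert pitches are written a major second up.
A5 becomes B5
C5 becomes D5
D5 becomes E5
G5 becomes A5

B5 D5 E5 A5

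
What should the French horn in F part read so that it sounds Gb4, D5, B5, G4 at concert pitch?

Written C4 sounds as F3 on the French horn in F, so concert pitches are written a perfect fifth up.
Gb4 becomes Db5
D5 becomes A5
B5 becomes F#6
G4 becomes D5

Db5 A5 F#6 D5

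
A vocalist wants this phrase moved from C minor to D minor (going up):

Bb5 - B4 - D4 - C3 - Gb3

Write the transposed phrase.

C minor to D minor up is a major second, so every note moves up by that interval.
Bb5 → C6
B4 → C#5
D4 → E4
C3 → D3
Gb3 → Ab3

C6 C#5 E4 D3 Ab3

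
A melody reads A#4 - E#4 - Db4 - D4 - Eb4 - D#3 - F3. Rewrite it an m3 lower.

F##4 C##4 Bb3 B3 C4 B#2 D3

A#4 to F##4
E#4 to C##4
Db4 to Bb3
D4 to B3
Eb4 to C4
D#3 to B#2
F3 to D3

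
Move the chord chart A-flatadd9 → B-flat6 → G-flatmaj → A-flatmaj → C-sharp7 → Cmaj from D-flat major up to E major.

Badd9 C#6 Amaj Bmaj D##7 D#maj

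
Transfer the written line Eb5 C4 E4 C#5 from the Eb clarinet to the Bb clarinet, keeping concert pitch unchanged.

Ab5 F4 A4 F#5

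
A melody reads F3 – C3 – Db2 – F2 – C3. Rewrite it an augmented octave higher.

F3 up an augmented octave is F#4.
C3 up an augmented octave is C#4.
An augmented octave up from Db2 gives D3.
F2: an octave up reaches F, and 13 semitones makes it F#3.
An augmented octave up from C3 gives C#4.

F#4 C#4 D3 F#3 C#4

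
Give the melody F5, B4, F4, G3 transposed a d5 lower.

B4 E#4 B3 C#3

F5 to B4
B4 to E#4
F4 to B3
G3 to C#3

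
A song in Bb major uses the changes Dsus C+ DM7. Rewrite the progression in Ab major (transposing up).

Bb major up to Ab major is a minor seventh; each chord root moves by that interval while the quality stays the same.
Dsus: root D up a minor seventh → C, giving Csus.
C+: root C up a minor seventh → Bb, giving Bb+.
DM7: root D up a minor seventh → C, giving CM7.

Csus Bb+ CM7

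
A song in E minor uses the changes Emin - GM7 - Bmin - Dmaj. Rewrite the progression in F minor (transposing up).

E minor up to F minor is a minor second; each chord root moves by that interval while the quality stays the same.
Emin: root E up a minor second → F, giving Fmin.
GM7: root G up a minor second → Ab, giving AbM7.
Bmin: root B up a minor second → C, giving Cmin.
Dmaj: root D up a minor second → Eb, giving Ebmaj.

Fmin AbM7 Cmin Ebmaj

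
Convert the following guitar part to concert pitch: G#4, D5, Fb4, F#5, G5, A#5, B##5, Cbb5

The guitar sounds a perfect octave below written, so transpose each written note down a perfect octave.
G#4 → G#3
D5 → D4
Fb4 → Fb3
F#5 → F#4
G5 → G4
A#5 → A#4
B##5 → B##4
Cbb5 → Cbb4

G#3 D4 Fb3 F#4 G4 A#4 B##4 Cbb4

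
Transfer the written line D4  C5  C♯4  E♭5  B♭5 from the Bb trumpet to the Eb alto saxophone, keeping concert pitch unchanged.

First find concert pitch: the Bb trumpet sounds a major second below written, so D4 C5 C♯4 E♭5 B♭5 sounds C4 Bb4 B3 Db5 Ab5.
Then write for Eb alto saxophone: it sounds a major sixth below written, so the part must be a major sixth above concert.
C4 → A4
Bb4 → G5
B3 → G#4
Db5 → Bb5
Ab5 → F6

A4 G5 G#4 Bb5 F6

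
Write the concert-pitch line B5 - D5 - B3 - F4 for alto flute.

E6 G5 E4 Bb4

Written C4 sounds as G3 on the alto flute, so concert pitches are written a perfect fourth up.
B5 becomes E6
D5 becomes G5
B3 becomes E4
F4 becomes Bb4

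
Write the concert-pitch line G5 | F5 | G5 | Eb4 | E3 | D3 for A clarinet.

Bb5 Ab5 Bb5 Gb4 G3 F3

Written C4 sounds as A3 on the A clarinet, so concert pitches are written a minor third up.
G5 gives Bb5
F5 gives Ab5
G5 gives Bb5
Eb4 gives Gb4
E3 gives G3
D3 gives F3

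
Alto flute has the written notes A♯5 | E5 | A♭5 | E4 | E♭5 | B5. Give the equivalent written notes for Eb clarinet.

C##5 G#4 C5 G#3 G4 D#5

First find concert pitch: the alto flute sounds a perfect fourth below written, so A♯5 E5 A♭5 E4 E♭5 B5 sounds E#5 B4 Eb5 B3 Bb4 F#5.
Then write for Eb clarinet: it sounds a minor third above written, so the part must be a minor third below concert.
E#5 → C##5
B4 → G#4
Eb5 → C5
B3 → G#3
Bb4 → G4
F#5 → D#5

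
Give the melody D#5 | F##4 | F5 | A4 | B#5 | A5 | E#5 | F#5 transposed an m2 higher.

D#5 to E5
F##4 to G#4
F5 to Gb5
A4 to Bb4
B#5 to C#6
A5 to Bb5
E#5 to F#5
F#5 to G5

E5 G#4 Gb5 Bb4 C#6 Bb5 F#5 G5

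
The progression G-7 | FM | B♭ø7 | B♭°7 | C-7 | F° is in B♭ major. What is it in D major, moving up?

B-7 AM Dø7 D°7 E-7 A°

B♭ major up to D major is a major third; each chord root moves by that interval while the quality stays the same.
G-7: root G up a major third → B, giving B-7.
FM: root F up a major third → A, giving AM.
B♭ø7: root B♭ up a major third → D, giving Dø7.
B♭°7: root B♭ up a major third → D, giving D°7.
C-7: root C up a major third → E, giving E-7.
F°: root F up a major third → A, giving A°.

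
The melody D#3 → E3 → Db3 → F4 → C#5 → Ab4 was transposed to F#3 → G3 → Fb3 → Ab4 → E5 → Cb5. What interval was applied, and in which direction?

up a minor third

Take the first pair: D#3 → F#3. D to F spans 3 letter names, so the interval is some kind of third.
D#3 to F#3 is 3 semitones, which makes it a minor third; the second version is higher, so the direction is up.
Checking another pair — Ab4 → Cb5 — gives the same interval.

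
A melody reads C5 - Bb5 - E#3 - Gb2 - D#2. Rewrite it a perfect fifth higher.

G5 F6 B#3 Db3 A#2

A perfect fifth up from C5 gives G5.
Bb5 up a perfect fifth is F6.
E#3 up a perfect fifth is B#3.
Gb2 up a perfect fifth is Db3.
D#2 up a perfect fifth is A#2.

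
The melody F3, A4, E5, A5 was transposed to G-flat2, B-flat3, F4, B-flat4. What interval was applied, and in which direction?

Take the first pair: F3 → Gb2. F to G spans 7 letter names, so the interval is some kind of seventh.
Gb2 to F3 is 11 semitones, which makes it a major seventh; the second version is lower, so the direction is down.
Checking another pair — A5 → Bb4 — gives the same interval.

down a major seventh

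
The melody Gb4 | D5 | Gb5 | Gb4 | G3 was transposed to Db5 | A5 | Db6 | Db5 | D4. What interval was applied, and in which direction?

up a perfect fifth

Take the first pair: Gb4 → Db5. G to D spans 5 letter names, so the interval is some kind of fifth.
Gb4 to Db5 is 7 semitones, which makes it a perfect fifth; the second version is higher, so the direction is up.
Checking another pair — G3 → D4 — gives the same interval.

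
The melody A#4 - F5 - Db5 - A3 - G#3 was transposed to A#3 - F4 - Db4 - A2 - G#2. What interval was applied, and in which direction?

down a perfect octave

Take the first pair: A#4 → A#3. A to A spans 8 letter names, so the interval is some kind of octave.
A#3 to A#4 is 12 semitones, which makes it a perfect octave; the second version is lower, so the direction is down.
Checking another pair — G#3 → G#2 — gives the same interval.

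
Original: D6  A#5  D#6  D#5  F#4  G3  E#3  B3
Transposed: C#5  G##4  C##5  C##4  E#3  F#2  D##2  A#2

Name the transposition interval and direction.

From D6 to C#5 is 9 letter names — a ninth of some quality.
C#5 to D6 is 13 semitones, which makes it a minor ninth; the second version is lower, so the direction is down.
Checking another pair — B3 → A#2 — gives the same interval.

down a minor ninth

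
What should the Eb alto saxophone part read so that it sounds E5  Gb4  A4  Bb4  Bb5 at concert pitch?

C#6 Eb5 F#5 G5 G6

The Eb alto saxophone sounds a major sixth below written, so the written part must be a major sixth above concert — transpose each note up.
E5 becomes C#6
Gb4 becomes Eb5
A4 becomes F#5
Bb4 becomes G5
Bb5 becomes G6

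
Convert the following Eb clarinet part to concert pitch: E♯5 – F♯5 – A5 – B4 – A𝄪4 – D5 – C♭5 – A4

G#5 A5 C6 D5 C##5 F5 Ebb5 C5

Written C4 on the Eb clarinet sounds as Eb4, a minor third higher; apply that shift to every note.
E#5 -> G#5
F#5 -> A5
A5 -> C6
B4 -> D5
A##4 -> C##5
D5 -> F5
Cb5 -> Ebb5
A4 -> C5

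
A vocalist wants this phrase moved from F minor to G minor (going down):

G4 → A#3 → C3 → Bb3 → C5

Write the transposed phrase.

A3 B#2 D2 C3 D4

F minor to G minor down is a minor seventh, so every note moves down by that interval.
G4 -> A3
A#3 -> B#2
C3 -> D2
Bb3 -> C3
C5 -> D4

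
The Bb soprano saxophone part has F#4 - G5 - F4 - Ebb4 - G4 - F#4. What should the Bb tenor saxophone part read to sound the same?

First find concert pitch: the Bb soprano saxophone sounds a major second below written, so F#4 G5 F4 Ebb4 G4 F#4 sounds E4 F5 Eb4 Dbb4 F4 E4.
Then write for Bb tenor saxophone: it sounds a major ninth below written, so the part must be a major ninth above concert.
E4 → F#5
F5 → G6
Eb4 → F5
Dbb4 → Ebb5
F4 → G5
E4 → F#5

F#5 G6 F5 Ebb5 G5 F#5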